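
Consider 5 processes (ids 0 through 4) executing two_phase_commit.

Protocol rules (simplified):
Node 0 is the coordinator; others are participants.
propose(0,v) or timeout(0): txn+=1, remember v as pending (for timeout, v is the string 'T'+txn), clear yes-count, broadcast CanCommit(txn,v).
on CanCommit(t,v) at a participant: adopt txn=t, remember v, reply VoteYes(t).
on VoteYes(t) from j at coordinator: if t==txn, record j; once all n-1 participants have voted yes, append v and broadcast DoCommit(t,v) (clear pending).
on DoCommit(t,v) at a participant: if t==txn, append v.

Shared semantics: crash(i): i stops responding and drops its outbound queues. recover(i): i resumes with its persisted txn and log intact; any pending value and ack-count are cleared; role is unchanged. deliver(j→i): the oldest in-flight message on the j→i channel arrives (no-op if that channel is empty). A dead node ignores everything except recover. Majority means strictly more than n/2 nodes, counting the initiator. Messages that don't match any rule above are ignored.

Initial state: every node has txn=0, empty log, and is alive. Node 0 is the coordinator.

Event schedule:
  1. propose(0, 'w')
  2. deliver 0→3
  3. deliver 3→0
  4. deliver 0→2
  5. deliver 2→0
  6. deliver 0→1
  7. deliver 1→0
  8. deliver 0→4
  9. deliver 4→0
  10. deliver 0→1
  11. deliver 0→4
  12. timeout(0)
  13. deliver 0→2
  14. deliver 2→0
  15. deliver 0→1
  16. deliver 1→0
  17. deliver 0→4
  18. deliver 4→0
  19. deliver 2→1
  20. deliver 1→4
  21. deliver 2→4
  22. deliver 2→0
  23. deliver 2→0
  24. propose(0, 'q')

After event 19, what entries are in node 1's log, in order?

w

1. propose(0,'w'):  <0:coor t1 ->
2. deliver 0→3:  <3:part t1 ->
3. deliver 3→0:  nop
4. deliver 0→2:  <2:part t1 ->
5. deliver 2→0:  nop
6. deliver 0→1:  <1:part t1 ->
7. deliver 1→0:  nop
8. deliver 0→4:  <4:part t1 ->
9. deliver 4→0:  <0:coor t1 w>
10. deliver 0→1:  <1:part t1 w>
11. deliver 0→4:  <4:part t1 w>
12. timeout(0):  <0:coor t2 w>
13. deliver 0→2:  <2:part t1 w>
14. deliver 2→0:  nop
15. deliver 0→1:  <1:part t2 w>
16. deliver 1→0:  nop
17. deliver 0→4:  <4:part t2 w>
18. deliver 4→0:  nop
19. deliver 2→1:  nop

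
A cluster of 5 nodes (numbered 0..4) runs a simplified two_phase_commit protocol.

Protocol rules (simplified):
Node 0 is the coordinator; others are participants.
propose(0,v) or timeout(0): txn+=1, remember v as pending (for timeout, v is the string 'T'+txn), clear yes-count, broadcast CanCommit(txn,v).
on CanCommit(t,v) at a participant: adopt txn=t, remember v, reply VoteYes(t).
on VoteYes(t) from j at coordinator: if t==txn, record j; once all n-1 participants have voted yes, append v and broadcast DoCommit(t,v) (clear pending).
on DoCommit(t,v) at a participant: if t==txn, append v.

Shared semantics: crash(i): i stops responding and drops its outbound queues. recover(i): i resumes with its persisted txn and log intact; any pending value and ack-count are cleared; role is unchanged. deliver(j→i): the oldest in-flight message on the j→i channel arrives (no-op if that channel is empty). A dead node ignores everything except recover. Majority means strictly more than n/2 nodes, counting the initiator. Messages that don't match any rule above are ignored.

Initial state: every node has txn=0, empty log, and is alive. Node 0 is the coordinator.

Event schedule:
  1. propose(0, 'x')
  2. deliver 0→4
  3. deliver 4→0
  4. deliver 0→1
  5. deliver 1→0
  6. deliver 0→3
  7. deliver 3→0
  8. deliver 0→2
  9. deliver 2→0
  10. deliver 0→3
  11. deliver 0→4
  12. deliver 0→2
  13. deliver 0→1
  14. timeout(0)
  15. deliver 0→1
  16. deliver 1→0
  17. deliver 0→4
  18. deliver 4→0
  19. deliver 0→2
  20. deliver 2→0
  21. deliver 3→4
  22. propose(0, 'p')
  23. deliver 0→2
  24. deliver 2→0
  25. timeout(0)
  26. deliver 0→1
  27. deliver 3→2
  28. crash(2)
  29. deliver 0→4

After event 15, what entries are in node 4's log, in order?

x

e1 propose(0,'x'): 0[coor,t=1,-]
e2 deliver 0→4: 4[part,t=1,-]
e3 deliver 4→0: ·
e4 deliver 0→1: 1[part,t=1,-]
e5 deliver 1→0: ·
e6 deliver 0→3: 3[part,t=1,-]
e7 deliver 3→0: ·
e8 deliver 0→2: 2[part,t=1,-]
e9 deliver 2→0: 0[coor,t=1,x]
e10 deliver 0→3: 3[part,t=1,x]
e11 deliver 0→4: 4[part,t=1,x]
e12 deliver 0→2: 2[part,t=1,x]
e13 deliver 0→1: 1[part,t=1,x]
e14 timeout(0): 0[coor,t=2,x]
e15 deliver 0→1: 1[part,t=2,x]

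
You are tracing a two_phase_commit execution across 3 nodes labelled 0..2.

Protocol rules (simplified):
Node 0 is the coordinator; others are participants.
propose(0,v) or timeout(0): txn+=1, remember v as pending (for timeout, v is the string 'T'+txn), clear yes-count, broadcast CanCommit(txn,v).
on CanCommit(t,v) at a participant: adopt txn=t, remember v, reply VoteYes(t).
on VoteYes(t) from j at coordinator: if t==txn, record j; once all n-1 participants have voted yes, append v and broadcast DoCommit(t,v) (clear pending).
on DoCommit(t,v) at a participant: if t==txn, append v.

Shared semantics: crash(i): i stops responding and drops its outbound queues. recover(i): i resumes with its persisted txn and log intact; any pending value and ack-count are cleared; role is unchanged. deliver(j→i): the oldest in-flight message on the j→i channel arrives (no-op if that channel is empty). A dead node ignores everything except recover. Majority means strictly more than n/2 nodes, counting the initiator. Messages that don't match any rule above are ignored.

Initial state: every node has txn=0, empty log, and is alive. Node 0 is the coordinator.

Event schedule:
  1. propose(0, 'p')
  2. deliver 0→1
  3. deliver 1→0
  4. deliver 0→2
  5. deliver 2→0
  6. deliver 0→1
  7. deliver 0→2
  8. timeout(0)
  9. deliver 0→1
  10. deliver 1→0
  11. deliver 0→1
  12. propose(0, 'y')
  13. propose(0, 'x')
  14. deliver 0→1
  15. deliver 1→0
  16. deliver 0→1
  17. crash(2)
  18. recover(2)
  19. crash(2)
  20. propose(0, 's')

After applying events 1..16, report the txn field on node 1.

4

1. propose(0,'p'):  <0:coor t1 ->
2. deliver 0→1:  <1:part t1 ->
3. deliver 1→0:  nop
4. deliver 0→2:  <2:part t1 ->
5. deliver 2→0:  <0:coor t1 p>
6. deliver 0→1:  <1:part t1 p>
7. deliver 0→2:  <2:part t1 p>
8. timeout(0):  <0:coor t2 p>
9. deliver 0→1:  <1:part t2 p>
10. deliver 1→0:  nop
11. deliver 0→1:  nop
12. propose(0,'y'):  <0:coor t3 p>
13. propose(0,'x'):  <0:coor t4 p>
14. deliver 0→1:  <1:part t3 p>
15. deliver 1→0:  nop
16. deliver 0→1:  <1:part t4 p>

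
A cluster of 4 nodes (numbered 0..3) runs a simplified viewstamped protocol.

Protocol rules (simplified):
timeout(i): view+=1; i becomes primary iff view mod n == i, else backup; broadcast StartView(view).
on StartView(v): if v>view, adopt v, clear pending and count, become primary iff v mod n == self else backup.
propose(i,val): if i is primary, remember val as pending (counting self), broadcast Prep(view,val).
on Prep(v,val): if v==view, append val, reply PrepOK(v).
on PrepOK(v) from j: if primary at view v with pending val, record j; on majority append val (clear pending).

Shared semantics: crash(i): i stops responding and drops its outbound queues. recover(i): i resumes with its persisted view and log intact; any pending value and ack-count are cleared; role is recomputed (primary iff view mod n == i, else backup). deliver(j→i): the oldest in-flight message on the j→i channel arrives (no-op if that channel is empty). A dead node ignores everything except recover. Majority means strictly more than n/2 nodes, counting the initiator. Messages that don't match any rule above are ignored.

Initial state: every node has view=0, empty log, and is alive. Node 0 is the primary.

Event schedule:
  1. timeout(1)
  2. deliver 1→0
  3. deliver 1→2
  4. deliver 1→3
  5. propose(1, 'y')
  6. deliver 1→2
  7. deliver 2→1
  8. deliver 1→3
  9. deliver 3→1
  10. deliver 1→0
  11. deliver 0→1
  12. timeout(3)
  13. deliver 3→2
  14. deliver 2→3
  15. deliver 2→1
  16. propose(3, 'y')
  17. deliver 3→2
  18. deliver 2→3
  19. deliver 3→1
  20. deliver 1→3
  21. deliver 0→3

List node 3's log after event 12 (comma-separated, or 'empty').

y

step 1 timeout(1): 1={prim,v=1,log=-}
step 2 deliver 1→0: 0={back,v=1,log=-}
step 3 deliver 1→2: 2={back,v=1,log=-}
step 4 deliver 1→3: 3={back,v=1,log=-}
step 5 propose(1,'y'): —
step 6 deliver 1→2: 2={back,v=1,log=y}
step 7 deliver 2→1: —
step 8 deliver 1→3: 3={back,v=1,log=y}
step 9 deliver 3→1: 1={prim,v=1,log=y}
step 10 deliver 1→0: 0={back,v=1,log=y}
step 11 deliver 0→1: —
step 12 timeout(3): 3={back,v=2,log=y}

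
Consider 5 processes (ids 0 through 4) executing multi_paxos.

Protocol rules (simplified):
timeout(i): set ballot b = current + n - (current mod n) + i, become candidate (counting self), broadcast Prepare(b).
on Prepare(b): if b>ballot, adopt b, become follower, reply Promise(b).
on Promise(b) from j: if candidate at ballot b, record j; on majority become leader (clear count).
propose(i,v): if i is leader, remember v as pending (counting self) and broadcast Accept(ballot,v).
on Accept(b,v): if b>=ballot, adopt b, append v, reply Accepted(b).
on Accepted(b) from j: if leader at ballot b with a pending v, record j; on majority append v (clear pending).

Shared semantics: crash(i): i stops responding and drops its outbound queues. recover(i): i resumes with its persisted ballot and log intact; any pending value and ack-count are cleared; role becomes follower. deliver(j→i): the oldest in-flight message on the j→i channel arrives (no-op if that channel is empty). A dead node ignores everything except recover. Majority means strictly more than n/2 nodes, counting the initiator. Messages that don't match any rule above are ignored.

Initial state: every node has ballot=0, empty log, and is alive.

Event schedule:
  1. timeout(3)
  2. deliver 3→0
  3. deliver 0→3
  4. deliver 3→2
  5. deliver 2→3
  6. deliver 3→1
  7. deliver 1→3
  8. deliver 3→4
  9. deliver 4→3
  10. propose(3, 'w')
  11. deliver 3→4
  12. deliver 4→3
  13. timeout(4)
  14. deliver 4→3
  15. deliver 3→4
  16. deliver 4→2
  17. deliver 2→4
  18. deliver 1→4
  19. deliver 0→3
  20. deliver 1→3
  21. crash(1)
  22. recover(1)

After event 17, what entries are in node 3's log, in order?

empty

e1 timeout(3): 3[cand,b=8,-]
e2 deliver 3→0: 0[foll,b=8,-]
e3 deliver 0→3: ·
e4 deliver 3→2: 2[foll,b=8,-]
e5 deliver 2→3: 3[lead,b=8,-]
e6 deliver 3→1: 1[foll,b=8,-]
e7 deliver 1→3: ·
e8 deliver 3→4: 4[foll,b=8,-]
e9 deliver 4→3: ·
e10 propose(3,'w'): ·
e11 deliver 3→4: 4[foll,b=8,w]
e12 deliver 4→3: ·
e13 timeout(4): 4[cand,b=14,w]
e14 deliver 4→3: 3[foll,b=14,-]
e15 deliver 3→4: ·
e16 deliver 4→2: 2[foll,b=14,-]
e17 deliver 2→4: 4[lead,b=14,w]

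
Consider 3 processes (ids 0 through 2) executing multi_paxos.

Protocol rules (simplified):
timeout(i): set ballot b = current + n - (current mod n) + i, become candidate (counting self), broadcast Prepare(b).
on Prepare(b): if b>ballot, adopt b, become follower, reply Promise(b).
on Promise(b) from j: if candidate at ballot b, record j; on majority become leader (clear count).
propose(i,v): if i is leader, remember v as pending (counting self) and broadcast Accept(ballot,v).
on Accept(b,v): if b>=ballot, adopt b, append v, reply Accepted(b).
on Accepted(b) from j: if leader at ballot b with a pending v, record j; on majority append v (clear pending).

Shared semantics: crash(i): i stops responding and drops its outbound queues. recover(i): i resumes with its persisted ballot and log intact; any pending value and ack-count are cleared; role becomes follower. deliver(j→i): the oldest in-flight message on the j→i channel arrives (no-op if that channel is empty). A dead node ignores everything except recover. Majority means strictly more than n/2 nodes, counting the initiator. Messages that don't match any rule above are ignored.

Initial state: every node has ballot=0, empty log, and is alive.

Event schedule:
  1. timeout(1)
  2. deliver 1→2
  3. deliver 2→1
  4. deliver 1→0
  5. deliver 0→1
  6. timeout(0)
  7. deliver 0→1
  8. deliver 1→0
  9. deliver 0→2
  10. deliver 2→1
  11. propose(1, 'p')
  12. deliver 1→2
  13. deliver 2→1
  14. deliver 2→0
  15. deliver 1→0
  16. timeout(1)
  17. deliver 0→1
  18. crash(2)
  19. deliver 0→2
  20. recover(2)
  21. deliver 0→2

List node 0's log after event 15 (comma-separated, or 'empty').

[1] timeout(1) → N1(cand b4 [-])
[2] deliver 1→2 → N2(foll b4 [-])
[3] deliver 2→1 → N1(lead b4 [-])
[4] deliver 1→0 → N0(foll b4 [-])
[5] deliver 0→1 → ∅
[6] timeout(0) → N0(cand b6 [-])
[7] deliver 0→1 → N1(foll b6 [-])
[8] deliver 1→0 → N0(lead b6 [-])
[9] deliver 0→2 → N2(foll b6 [-])
[10] deliver 2→1 → ∅
[11] propose(1,'p') → ∅
[12] deliver 1→2 → ∅
[13] deliver 2→1 → ∅
[14] deliver 2→0 → ∅
[15] deliver 1→0 → ∅

empty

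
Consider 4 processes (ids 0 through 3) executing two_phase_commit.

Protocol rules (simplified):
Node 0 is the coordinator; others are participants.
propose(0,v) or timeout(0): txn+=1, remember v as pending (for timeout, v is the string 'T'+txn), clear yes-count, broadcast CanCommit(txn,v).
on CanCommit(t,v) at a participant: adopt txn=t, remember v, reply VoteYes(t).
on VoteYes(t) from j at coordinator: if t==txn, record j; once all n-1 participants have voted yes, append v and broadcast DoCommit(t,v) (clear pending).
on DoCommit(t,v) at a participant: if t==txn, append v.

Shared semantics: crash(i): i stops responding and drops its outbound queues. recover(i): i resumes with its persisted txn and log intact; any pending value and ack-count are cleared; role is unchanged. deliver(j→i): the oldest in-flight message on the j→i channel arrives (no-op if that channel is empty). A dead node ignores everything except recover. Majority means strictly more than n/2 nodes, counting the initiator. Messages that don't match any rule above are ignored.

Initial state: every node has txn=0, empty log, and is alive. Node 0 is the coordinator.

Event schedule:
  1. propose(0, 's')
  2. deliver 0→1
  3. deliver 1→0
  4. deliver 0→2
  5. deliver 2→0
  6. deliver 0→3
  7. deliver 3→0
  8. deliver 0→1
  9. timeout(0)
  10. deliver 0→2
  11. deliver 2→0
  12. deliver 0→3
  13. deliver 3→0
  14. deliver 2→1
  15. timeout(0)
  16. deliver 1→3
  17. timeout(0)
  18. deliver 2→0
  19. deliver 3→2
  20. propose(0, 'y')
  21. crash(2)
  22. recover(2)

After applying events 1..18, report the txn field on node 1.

1

[1] propose(0,'s') → N0(coor t1 [-])
[2] deliver 0→1 → N1(part t1 [-])
[3] deliver 1→0 → ∅
[4] deliver 0→2 → N2(part t1 [-])
[5] deliver 2→0 → ∅
[6] deliver 0→3 → N3(part t1 [-])
[7] deliver 3→0 → N0(coor t1 [s])
[8] deliver 0→1 → N1(part t1 [s])
[9] timeout(0) → N0(coor t2 [s])
[10] deliver 0→2 → N2(part t1 [s])
[11] deliver 2→0 → ∅
[12] deliver 0→3 → N3(part t1 [s])
[13] deliver 3→0 → ∅
[14] deliver 2→1 → ∅
[15] timeout(0) → N0(coor t3 [s])
[16] deliver 1→3 → ∅
[17] timeout(0) → N0(coor t4 [s])
[18] deliver 2→0 → ∅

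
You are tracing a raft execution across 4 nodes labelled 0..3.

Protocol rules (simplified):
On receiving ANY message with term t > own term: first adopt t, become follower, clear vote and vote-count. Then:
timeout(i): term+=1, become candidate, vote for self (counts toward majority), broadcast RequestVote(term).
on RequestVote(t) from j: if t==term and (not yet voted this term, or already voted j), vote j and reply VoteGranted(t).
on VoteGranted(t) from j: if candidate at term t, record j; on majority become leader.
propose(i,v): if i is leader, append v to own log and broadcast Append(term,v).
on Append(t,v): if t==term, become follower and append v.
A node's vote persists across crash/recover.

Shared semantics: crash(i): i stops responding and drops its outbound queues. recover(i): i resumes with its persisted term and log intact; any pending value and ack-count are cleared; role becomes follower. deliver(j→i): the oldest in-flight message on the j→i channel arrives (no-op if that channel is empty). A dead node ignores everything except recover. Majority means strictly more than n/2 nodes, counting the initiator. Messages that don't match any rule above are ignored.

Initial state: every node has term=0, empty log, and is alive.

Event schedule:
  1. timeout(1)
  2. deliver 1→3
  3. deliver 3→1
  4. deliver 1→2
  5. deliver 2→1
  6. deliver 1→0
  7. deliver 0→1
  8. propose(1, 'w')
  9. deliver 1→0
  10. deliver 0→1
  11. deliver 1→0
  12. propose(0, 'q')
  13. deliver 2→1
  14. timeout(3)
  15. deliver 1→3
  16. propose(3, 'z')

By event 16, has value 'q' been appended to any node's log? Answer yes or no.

after 1 — timeout(1): n1:cand/t1/[-]
after 2 — deliver 1→3: n3:foll/t1/[-]
after 3 — deliver 3→1: ·
after 4 — deliver 1→2: n2:foll/t1/[-]
after 5 — deliver 2→1: n1:lead/t1/[-]
after 6 — deliver 1→0: n0:foll/t1/[-]
after 7 — deliver 0→1: ·
after 8 — propose(1,'w'): n1:lead/t1/[w]
after 9 — deliver 1→0: n0:foll/t1/[w]
after 10 — deliver 0→1: ·
after 11 — deliver 1→0: ·
after 12 — propose(0,'q'): ·
after 13 — deliver 2→1: ·
after 14 — timeout(3): n3:cand/t2/[-]
after 15 — deliver 1→3: ·
after 16 — propose(3,'z'): ·

no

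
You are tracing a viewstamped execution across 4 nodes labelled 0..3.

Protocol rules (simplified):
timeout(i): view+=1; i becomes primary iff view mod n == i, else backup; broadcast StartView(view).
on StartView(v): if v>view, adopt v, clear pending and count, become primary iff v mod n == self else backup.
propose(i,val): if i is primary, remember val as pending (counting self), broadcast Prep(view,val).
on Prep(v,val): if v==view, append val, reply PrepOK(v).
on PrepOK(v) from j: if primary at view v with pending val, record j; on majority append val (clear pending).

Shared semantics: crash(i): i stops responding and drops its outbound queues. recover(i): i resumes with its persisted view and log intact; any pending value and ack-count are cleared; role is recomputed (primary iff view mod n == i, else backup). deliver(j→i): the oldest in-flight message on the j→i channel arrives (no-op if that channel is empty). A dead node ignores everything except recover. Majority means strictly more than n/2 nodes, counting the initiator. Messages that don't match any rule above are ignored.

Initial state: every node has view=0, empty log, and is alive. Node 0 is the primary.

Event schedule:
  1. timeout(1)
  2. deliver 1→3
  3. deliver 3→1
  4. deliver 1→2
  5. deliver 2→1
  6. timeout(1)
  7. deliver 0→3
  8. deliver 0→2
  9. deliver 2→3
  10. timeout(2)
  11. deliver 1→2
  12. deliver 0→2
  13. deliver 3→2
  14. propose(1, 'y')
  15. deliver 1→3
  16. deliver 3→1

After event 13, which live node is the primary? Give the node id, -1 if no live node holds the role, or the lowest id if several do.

1. timeout(1):  <1:prim v1 ->
2. deliver 1→3:  <3:back v1 ->
3. deliver 3→1:  nop
4. deliver 1→2:  <2:back v1 ->
5. deliver 2→1:  nop
6. timeout(1):  <1:back v2 ->
7. deliver 0→3:  nop
8. deliver 0→2:  nop
9. deliver 2→3:  nop
10. timeout(2):  <2:prim v2 ->
11. deliver 1→2:  nop
12. deliver 0→2:  nop
13. deliver 3→2:  nop

0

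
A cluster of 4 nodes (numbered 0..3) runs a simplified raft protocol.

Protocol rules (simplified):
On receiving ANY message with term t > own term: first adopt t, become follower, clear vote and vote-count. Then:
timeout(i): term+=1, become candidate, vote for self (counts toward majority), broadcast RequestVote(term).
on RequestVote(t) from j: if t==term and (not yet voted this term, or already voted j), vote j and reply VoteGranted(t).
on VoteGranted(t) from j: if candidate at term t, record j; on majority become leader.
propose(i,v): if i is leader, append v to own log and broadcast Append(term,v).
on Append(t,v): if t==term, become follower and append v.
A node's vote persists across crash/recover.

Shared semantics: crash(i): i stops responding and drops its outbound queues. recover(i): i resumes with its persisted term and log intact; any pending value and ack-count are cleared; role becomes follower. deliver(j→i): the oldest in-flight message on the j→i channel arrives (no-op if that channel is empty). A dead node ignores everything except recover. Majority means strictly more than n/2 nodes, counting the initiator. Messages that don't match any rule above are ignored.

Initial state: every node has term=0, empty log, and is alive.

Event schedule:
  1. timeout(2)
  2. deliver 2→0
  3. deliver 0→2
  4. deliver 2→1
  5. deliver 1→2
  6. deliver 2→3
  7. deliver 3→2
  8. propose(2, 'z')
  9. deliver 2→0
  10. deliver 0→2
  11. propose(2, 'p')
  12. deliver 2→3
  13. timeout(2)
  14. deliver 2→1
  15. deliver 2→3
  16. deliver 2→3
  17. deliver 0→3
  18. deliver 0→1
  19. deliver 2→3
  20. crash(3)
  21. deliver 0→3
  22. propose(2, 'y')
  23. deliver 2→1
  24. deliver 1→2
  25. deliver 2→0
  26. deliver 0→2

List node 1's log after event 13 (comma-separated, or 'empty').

empty

step 1 timeout(2): 2={cand,t=1,log=-}
step 2 deliver 2→0: 0={foll,t=1,log=-}
step 3 deliver 0→2: —
step 4 deliver 2→1: 1={foll,t=1,log=-}
step 5 deliver 1→2: 2={lead,t=1,log=-}
step 6 deliver 2→3: 3={foll,t=1,log=-}
step 7 deliver 3→2: —
step 8 propose(2,'z'): 2={lead,t=1,log=z}
step 9 deliver 2→0: 0={foll,t=1,log=z}
step 10 deliver 0→2: —
step 11 propose(2,'p'): 2={lead,t=1,log=z,p}
step 12 deliver 2→3: 3={foll,t=1,log=z}
step 13 timeout(2): 2={cand,t=2,log=z,p}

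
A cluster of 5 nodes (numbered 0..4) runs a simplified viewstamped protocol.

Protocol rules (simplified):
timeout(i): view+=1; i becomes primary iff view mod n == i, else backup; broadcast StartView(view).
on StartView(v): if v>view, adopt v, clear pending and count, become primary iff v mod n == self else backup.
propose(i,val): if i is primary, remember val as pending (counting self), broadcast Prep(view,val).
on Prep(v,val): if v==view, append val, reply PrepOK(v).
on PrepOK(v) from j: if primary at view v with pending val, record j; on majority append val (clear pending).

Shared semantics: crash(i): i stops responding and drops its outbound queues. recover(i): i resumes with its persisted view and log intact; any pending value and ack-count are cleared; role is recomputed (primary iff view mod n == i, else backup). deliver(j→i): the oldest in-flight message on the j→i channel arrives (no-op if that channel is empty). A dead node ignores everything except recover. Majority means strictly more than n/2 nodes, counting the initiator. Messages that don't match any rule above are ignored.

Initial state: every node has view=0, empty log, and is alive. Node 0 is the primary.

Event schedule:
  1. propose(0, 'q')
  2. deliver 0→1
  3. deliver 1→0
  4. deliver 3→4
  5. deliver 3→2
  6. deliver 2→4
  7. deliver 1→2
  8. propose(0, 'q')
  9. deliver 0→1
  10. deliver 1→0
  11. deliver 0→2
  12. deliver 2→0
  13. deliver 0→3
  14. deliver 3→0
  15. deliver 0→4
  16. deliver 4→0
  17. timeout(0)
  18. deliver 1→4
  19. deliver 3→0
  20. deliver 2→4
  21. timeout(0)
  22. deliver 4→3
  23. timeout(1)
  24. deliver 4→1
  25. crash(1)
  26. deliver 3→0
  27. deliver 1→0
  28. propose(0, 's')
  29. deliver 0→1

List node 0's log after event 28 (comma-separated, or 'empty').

q

after 1 — propose(0,'q'): ·
after 2 — deliver 0→1: n1:back/v0/[q]
after 3 — deliver 1→0: ·
after 4 — deliver 3→4: ·
after 5 — deliver 3→2: ·
after 6 — deliver 2→4: ·
after 7 — deliver 1→2: ·
after 8 — propose(0,'q'): ·
after 9 — deliver 0→1: n1:back/v0/[q,q]
after 10 — deliver 1→0: ·
after 11 — deliver 0→2: n2:back/v0/[q]
after 12 — deliver 2→0: n0:prim/v0/[q]
after 13 — deliver 0→3: n3:back/v0/[q]
after 14 — deliver 3→0: ·
after 15 — deliver 0→4: n4:back/v0/[q]
after 16 — deliver 4→0: ·
after 17 — timeout(0): n0:back/v1/[q]
after 18 — deliver 1→4: ·
after 19 — deliver 3→0: ·
after 20 — deliver 2→4: ·
after 21 — timeout(0): n0:back/v2/[q]
after 22 — deliver 4→3: ·
after 23 — timeout(1): n1:prim/v1/[q,q]
after 24 — deliver 4→1: ·
after 25 — crash(1): n1:✗prim/v1/[q,q]
after 26 — deliver 3→0: ·
after 27 — deliver 1→0: ·
after 28 — propose(0,'s'): ·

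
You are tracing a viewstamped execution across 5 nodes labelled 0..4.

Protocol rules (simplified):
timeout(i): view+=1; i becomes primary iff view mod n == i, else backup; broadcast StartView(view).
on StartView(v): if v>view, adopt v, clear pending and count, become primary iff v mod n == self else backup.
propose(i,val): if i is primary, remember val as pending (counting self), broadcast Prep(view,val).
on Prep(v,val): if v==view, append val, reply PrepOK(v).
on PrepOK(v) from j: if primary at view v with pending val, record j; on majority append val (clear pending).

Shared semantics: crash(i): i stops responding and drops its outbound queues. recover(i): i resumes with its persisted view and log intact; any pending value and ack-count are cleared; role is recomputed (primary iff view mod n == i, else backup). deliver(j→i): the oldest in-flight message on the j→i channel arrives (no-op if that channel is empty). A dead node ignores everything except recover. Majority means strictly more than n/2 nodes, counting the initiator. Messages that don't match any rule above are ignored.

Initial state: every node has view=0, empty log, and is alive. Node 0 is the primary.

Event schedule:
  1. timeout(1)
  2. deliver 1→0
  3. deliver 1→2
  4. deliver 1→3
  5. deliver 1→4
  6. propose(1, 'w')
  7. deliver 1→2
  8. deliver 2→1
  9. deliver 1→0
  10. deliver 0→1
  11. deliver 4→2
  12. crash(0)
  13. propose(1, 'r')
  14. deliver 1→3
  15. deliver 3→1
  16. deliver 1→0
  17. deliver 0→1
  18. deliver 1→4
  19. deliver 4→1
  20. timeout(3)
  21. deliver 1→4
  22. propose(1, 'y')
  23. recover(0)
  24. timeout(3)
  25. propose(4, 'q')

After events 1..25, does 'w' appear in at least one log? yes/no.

step 1 timeout(1): 1={prim,v=1,log=-}
step 2 deliver 1→0: 0={back,v=1,log=-}
step 3 deliver 1→2: 2={back,v=1,log=-}
step 4 deliver 1→3: 3={back,v=1,log=-}
step 5 deliver 1→4: 4={back,v=1,log=-}
step 6 propose(1,'w'): —
step 7 deliver 1→2: 2={back,v=1,log=w}
step 8 deliver 2→1: —
step 9 deliver 1→0: 0={back,v=1,log=w}
step 10 deliver 0→1: 1={prim,v=1,log=w}
step 11 deliver 4→2: —
step 12 crash(0): 0={✗back,v=1,log=w}
step 13 propose(1,'r'): —
step 14 deliver 1→3: 3={back,v=1,log=w}
step 15 deliver 3→1: —
step 16 deliver 1→0: —
step 17 deliver 0→1: —
step 18 deliver 1→4: 4={back,v=1,log=w}
step 19 deliver 4→1: 1={prim,v=1,log=w,r}
step 20 timeout(3): 3={back,v=2,log=w}
step 21 deliver 1→4: 4={back,v=1,log=w,r}
step 22 propose(1,'y'): —
step 23 recover(0): 0={back,v=1,log=w}
step 24 timeout(3): 3={prim,v=3,log=w}
step 25 propose(4,'q'): —

yes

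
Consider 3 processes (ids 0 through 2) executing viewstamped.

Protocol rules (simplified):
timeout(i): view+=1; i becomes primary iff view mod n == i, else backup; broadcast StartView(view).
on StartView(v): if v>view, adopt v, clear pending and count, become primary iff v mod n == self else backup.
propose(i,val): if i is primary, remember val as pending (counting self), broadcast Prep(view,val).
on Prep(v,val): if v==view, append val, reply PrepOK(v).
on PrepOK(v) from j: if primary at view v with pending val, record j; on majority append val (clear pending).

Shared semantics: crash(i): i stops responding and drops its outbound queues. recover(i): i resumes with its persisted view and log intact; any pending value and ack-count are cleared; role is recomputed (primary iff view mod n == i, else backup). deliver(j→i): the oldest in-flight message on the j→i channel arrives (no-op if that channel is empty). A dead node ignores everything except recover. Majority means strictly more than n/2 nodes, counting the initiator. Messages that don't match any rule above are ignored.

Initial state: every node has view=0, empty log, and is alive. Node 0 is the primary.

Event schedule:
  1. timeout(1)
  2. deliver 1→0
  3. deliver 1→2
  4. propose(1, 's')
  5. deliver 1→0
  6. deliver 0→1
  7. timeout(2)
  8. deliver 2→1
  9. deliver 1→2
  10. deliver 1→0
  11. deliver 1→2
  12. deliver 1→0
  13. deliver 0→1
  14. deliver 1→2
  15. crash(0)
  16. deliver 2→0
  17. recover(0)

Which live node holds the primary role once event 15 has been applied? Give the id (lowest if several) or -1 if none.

e1 timeout(1): 1[prim,v=1,-]
e2 deliver 1→0: 0[back,v=1,-]
e3 deliver 1→2: 2[back,v=1,-]
e4 propose(1,'s'): ·
e5 deliver 1→0: 0[back,v=1,s]
e6 deliver 0→1: 1[prim,v=1,s]
e7 timeout(2): 2[prim,v=2,-]
e8 deliver 2→1: 1[back,v=2,s]
e9 deliver 1→2: ·
e10 deliver 1→0: ·
e11 deliver 1→2: ·
e12 deliver 1→0: ·
e13 deliver 0→1: ·
e14 deliver 1→2: ·
e15 crash(0): 0[✗back,v=1,s]

2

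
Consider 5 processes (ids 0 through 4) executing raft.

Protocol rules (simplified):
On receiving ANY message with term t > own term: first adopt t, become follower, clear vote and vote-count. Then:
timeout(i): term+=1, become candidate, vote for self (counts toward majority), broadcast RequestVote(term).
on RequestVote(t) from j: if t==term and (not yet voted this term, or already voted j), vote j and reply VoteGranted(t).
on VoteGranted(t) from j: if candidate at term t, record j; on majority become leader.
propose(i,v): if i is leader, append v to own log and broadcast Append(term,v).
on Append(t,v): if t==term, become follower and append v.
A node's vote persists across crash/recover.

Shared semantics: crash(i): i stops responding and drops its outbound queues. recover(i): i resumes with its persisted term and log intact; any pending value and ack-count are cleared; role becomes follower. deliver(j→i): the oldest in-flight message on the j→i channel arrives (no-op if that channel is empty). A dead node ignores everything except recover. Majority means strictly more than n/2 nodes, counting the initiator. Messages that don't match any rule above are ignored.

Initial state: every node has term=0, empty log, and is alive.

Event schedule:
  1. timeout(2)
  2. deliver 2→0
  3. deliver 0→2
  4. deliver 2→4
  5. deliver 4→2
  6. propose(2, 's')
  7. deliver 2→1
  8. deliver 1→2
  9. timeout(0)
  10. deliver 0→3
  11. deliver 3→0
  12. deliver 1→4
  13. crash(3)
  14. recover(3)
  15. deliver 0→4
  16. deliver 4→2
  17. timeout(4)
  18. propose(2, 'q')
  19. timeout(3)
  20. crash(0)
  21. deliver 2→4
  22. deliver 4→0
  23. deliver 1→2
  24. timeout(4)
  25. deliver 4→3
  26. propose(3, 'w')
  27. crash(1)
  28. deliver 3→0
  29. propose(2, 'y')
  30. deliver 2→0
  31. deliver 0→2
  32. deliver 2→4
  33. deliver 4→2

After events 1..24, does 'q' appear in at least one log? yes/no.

yes

[1] timeout(2) → N2(cand t1 [-])
[2] deliver 2→0 → N0(foll t1 [-])
[3] deliver 0→2 → ∅
[4] deliver 2→4 → N4(foll t1 [-])
[5] deliver 4→2 → N2(lead t1 [-])
[6] propose(2,'s') → N2(lead t1 [s])
[7] deliver 2→1 → N1(foll t1 [-])
[8] deliver 1→2 → ∅
[9] timeout(0) → N0(cand t2 [-])
[10] deliver 0→3 → N3(foll t2 [-])
[11] deliver 3→0 → ∅
[12] deliver 1→4 → ∅
[13] crash(3) → N3(✗foll t2 [-])
[14] recover(3) → N3(foll t2 [-])
[15] deliver 0→4 → N4(foll t2 [-])
[16] deliver 4→2 → ∅
[17] timeout(4) → N4(cand t3 [-])
[18] propose(2,'q') → N2(lead t1 [s,q])
[19] timeout(3) → N3(cand t3 [-])
[20] crash(0) → N0(✗cand t2 [-])
[21] deliver 2→4 → ∅
[22] deliver 4→0 → ∅
[23] deliver 1→2 → ∅
[24] timeout(4) → N4(cand t4 [-])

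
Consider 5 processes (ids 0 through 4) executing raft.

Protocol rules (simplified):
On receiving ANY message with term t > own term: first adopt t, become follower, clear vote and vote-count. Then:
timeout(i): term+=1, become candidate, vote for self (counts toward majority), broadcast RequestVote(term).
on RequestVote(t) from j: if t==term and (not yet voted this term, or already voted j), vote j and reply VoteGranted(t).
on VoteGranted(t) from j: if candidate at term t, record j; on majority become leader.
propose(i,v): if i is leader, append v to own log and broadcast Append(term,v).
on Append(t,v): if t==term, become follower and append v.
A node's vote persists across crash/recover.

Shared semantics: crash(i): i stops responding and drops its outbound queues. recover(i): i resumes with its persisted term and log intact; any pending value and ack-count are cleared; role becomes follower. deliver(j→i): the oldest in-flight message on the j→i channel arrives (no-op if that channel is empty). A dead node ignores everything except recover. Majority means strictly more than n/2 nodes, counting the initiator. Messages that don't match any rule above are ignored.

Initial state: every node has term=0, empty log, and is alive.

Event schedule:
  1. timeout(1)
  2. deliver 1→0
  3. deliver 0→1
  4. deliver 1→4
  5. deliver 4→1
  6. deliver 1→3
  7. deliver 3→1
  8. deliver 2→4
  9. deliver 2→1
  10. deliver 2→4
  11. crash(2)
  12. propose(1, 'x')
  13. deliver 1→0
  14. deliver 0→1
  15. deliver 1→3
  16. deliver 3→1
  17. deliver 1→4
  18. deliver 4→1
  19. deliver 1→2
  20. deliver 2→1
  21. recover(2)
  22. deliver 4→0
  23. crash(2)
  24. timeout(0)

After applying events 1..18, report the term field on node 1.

[1] timeout(1) → N1(cand t1 [-])
[2] deliver 1→0 → N0(foll t1 [-])
[3] deliver 0→1 → ∅
[4] deliver 1→4 → N4(foll t1 [-])
[5] deliver 4→1 → N1(lead t1 [-])
[6] deliver 1→3 → N3(foll t1 [-])
[7] deliver 3→1 → ∅
[8] deliver 2→4 → ∅
[9] deliver 2→1 → ∅
[10] deliver 2→4 → ∅
[11] crash(2) → N2(✗foll t0 [-])
[12] propose(1,'x') → N1(lead t1 [x])
[13] deliver 1→0 → N0(foll t1 [x])
[14] deliver 0→1 → ∅
[15] deliver 1→3 → N3(foll t1 [x])
[16] deliver 3→1 → ∅
[17] deliver 1→4 → N4(foll t1 [x])
[18] deliver 4→1 → ∅

1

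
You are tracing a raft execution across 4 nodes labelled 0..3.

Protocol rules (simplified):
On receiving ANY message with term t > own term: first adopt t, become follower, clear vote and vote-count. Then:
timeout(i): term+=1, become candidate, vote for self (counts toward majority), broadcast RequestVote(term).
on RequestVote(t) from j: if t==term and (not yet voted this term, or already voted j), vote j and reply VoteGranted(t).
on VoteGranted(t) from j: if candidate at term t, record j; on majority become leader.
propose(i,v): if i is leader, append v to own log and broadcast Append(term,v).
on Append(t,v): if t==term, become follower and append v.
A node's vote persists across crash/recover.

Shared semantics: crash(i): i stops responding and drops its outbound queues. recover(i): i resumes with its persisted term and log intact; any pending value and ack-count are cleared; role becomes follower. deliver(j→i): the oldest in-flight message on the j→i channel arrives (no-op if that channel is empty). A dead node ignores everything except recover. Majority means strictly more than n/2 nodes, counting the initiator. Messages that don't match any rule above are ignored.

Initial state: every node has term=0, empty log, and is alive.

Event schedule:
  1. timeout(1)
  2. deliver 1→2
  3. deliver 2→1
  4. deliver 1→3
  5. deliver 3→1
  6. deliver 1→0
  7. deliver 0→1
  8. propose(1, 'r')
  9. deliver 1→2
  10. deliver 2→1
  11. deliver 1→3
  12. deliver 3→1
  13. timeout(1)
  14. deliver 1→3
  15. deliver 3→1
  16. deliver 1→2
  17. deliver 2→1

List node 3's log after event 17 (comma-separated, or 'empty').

r

e1 timeout(1): 1[cand,t=1,-]
e2 deliver 1→2: 2[foll,t=1,-]
e3 deliver 2→1: ·
e4 deliver 1→3: 3[foll,t=1,-]
e5 deliver 3→1: 1[lead,t=1,-]
e6 deliver 1→0: 0[foll,t=1,-]
e7 deliver 0→1: ·
e8 propose(1,'r'): 1[lead,t=1,r]
e9 deliver 1→2: 2[foll,t=1,r]
e10 deliver 2→1: ·
e11 deliver 1→3: 3[foll,t=1,r]
e12 deliver 3→1: ·
e13 timeout(1): 1[cand,t=2,r]
e14 deliver 1→3: 3[foll,t=2,r]
e15 deliver 3→1: ·
e16 deliver 1→2: 2[foll,t=2,r]
e17 deliver 2→1: 1[lead,t=2,r]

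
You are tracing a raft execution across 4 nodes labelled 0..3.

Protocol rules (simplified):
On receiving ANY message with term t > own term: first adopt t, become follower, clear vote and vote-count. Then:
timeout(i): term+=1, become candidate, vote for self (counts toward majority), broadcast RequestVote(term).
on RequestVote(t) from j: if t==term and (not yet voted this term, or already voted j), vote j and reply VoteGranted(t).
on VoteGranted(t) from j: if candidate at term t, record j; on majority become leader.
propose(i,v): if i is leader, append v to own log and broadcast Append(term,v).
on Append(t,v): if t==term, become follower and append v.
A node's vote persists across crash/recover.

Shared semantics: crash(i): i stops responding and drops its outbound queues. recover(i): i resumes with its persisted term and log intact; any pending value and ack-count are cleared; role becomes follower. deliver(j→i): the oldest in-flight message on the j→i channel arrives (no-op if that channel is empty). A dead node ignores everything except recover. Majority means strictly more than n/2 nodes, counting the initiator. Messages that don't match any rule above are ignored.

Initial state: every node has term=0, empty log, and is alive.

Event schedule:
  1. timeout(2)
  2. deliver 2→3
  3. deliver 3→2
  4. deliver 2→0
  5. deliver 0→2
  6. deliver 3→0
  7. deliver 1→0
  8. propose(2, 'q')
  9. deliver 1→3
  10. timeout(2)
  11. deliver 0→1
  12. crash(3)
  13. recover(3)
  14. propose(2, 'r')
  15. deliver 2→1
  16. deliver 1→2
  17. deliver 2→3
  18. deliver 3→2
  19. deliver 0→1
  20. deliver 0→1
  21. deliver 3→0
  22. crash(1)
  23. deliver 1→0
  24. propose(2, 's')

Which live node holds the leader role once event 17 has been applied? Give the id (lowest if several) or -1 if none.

-1

e1 timeout(2): 2[cand,t=1,-]
e2 deliver 2→3: 3[foll,t=1,-]
e3 deliver 3→2: ·
e4 deliver 2→0: 0[foll,t=1,-]
e5 deliver 0→2: 2[lead,t=1,-]
e6 deliver 3→0: ·
e7 deliver 1→0: ·
e8 propose(2,'q'): 2[lead,t=1,q]
e9 deliver 1→3: ·
e10 timeout(2): 2[cand,t=2,q]
e11 deliver 0→1: ·
e12 crash(3): 3[✗foll,t=1,-]
e13 recover(3): 3[foll,t=1,-]
e14 propose(2,'r'): ·
e15 deliver 2→1: 1[foll,t=1,-]
e16 deliver 1→2: ·
e17 deliver 2→3: 3[foll,t=1,q]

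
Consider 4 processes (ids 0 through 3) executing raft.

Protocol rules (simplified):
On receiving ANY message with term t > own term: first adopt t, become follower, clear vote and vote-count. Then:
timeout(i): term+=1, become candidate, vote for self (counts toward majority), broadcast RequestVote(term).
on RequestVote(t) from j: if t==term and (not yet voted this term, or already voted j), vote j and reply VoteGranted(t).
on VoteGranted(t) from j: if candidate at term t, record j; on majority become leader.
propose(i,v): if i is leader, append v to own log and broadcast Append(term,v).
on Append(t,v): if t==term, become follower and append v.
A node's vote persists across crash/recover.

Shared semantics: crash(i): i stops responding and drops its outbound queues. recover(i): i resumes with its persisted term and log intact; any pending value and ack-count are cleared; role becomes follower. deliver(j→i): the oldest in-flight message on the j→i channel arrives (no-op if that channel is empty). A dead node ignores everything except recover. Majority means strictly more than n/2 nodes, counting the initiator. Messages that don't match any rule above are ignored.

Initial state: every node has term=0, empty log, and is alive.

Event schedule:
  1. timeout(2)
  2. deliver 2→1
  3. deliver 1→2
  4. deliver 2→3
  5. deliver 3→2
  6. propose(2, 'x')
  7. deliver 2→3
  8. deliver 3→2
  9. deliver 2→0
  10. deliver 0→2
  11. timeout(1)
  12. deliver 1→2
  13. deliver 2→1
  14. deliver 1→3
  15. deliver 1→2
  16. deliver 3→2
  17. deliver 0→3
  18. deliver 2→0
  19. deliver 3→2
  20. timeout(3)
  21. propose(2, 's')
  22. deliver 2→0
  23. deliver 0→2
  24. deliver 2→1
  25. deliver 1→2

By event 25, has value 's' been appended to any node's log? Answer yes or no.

step 1 timeout(2): 2={cand,t=1,log=-}
step 2 deliver 2→1: 1={foll,t=1,log=-}
step 3 deliver 1→2: —
step 4 deliver 2→3: 3={foll,t=1,log=-}
step 5 deliver 3→2: 2={lead,t=1,log=-}
step 6 propose(2,'x'): 2={lead,t=1,log=x}
step 7 deliver 2→3: 3={foll,t=1,log=x}
step 8 deliver 3→2: —
step 9 deliver 2→0: 0={foll,t=1,log=-}
step 10 deliver 0→2: —
step 11 timeout(1): 1={cand,t=2,log=-}
step 12 deliver 1→2: 2={foll,t=2,log=x}
step 13 deliver 2→1: —
step 14 deliver 1→3: 3={foll,t=2,log=x}
step 15 deliver 1→2: —
step 16 deliver 3→2: —
step 17 deliver 0→3: —
step 18 deliver 2→0: 0={foll,t=1,log=x}
step 19 deliver 3→2: —
step 20 timeout(3): 3={cand,t=3,log=x}
step 21 propose(2,'s'): —
step 22 deliver 2→0: —
step 23 deliver 0→2: —
step 24 deliver 2→1: —
step 25 deliver 1→2: —

no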